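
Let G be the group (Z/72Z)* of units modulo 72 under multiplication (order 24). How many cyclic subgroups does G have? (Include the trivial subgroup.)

16

Each element a generates a cyclic subgroup ⟨a⟩; distinct elements may generate the same one (a cyclic group of order d has φ(d) generators).
Cyclic subgroups by order — order 1: 1; order 2: 7; order 3: 1; order 6: 7.
Total: 16.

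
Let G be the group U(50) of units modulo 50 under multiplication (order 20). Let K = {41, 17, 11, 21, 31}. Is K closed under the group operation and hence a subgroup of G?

No

The identity 1 ∉ K, so K is not a subgroup.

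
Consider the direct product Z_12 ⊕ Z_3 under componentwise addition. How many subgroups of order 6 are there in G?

4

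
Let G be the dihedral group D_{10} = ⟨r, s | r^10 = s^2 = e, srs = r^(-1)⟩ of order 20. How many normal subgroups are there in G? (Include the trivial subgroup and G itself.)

7

G has 22 subgroups. Checking conjugation-invariance by order — order 1: 1/1 normal; order 2: 1/11 normal; order 4: 0/5 normal; order 5: 1/1 normal; order 10: 3/3 normal; order 20: 1/1 normal.
Total normal subgroups: 7.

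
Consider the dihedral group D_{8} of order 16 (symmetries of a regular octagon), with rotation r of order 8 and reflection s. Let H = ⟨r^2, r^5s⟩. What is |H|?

8

|⟨r^2⟩| = 4 and |⟨r^5s⟩| = 2, so |H| is a multiple of lcm(4, 2) = 4 and divides |G| = 16.
Closing under the operation: H = {e, r^2, r^4, r^6, rs, r^3s, r^5s, r^7s}, so |H| = 8.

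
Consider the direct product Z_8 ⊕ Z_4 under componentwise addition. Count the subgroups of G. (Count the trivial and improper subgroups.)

|G| = 32, so by Lagrange every subgroup order divides 32. Divisors: 1, 2, 4, 8, 16, 32.
Subgroups by order — order 1: 1; order 2: 3; order 4: 7; order 8: 7; order 16: 3; order 32: 1.
Total: 1 + 3 + 7 + 7 + 3 + 1 = 22.

22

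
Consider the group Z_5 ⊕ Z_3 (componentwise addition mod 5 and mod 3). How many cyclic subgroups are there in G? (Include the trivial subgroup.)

4

Group the elements of G by the cyclic subgroup they generate; each cyclic subgroup of order d accounts for φ(d) elements.
Cyclic subgroups by order — order 1: 1; order 3: 1; order 5: 1; order 15: 1.
Total: 4.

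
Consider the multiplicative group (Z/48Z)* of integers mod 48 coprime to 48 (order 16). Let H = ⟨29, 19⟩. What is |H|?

8

|⟨29⟩| = 4 and |⟨19⟩| = 4, so |H| is a multiple of lcm(4, 4) = 4 and divides |G| = 16.
Closing under the operation: H = {1, 5, 19, 23, 25, 29, 43, 47}, so |H| = 8.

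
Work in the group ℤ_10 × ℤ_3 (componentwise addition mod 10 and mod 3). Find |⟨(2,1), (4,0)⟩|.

15

|⟨(2,1)⟩| = 15 and |⟨(4,0)⟩| = 5, so |H| is a multiple of lcm(15, 5) = 15 and divides |G| = 30.
Closing under the operation: H = {(0,0), (0,1), (0,2), (2,0), (2,1), (2,2), (4,0), (4,1), (4,2), (6,0), (6,1), (6,2), (8,0), (8,1), (8,2)}, so |H| = 15.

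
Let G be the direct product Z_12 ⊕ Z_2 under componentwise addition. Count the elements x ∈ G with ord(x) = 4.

4

An element (a,b) has order lcm(ord(a), ord(b)); count pairs with lcm equal to 4.
Enumerating gives 4 such elements.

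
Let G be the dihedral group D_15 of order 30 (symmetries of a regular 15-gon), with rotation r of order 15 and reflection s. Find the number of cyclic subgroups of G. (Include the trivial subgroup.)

19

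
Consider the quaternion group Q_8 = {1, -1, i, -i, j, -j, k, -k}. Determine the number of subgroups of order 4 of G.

|G| = 8 and 4 | 8, so subgroups of order 4 are possible by Lagrange.
The subgroups of order 4 are: {1, -1, i, -i}; {1, -1, j, -j}; {1, -1, k, -k}.
So G has 3 subgroups of order 4.

3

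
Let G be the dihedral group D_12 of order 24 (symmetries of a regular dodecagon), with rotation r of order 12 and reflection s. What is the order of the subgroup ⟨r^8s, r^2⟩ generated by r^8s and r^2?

12

|⟨r^8s⟩| = 2 and |⟨r^2⟩| = 6, so |H| is a multiple of lcm(2, 6) = 6 and divides |G| = 24.
Closing under the operation: H = {e, r^2, r^4, r^6, r^8, r^10, s, r^2s, r^4s, r^6s, r^8s, r^10s}, so |H| = 12.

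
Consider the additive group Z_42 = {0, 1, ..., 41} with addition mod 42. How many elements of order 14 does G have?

6

In a cyclic group of order 42, the number of elements of order d (for d | 42) is φ(d).
φ(14) = 6.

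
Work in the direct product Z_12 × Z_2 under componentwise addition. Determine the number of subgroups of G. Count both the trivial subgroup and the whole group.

16

|G| = 24, so by Lagrange every subgroup order divides 24. Divisors: 1, 2, 3, 4, 6, 8, 12, 24.
Subgroups by order — order 1: 1; order 2: 3; order 3: 1; order 4: 3; order 6: 3; order 8: 1; order 12: 3; order 24: 1.
Total: 1 + 3 + 1 + 3 + 3 + 1 + 3 + 1 = 16.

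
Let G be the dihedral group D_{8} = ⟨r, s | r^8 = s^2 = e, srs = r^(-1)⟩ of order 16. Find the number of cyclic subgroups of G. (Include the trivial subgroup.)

Each element a generates a cyclic subgroup ⟨a⟩; distinct elements may generate the same one (a cyclic group of order d has φ(d) generators).
Cyclic subgroups by order — order 1: 1; order 2: 9; order 4: 1; order 8: 1.
Total: 12.

12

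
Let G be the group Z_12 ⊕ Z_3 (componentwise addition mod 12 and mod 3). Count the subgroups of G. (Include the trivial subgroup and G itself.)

|G| = 36, so by Lagrange every subgroup order divides 36. Divisors: 1, 2, 3, 4, 6, 9, 12, 18, 36.
Subgroups by order — order 1: 1; order 2: 1; order 3: 4; order 4: 1; order 6: 4; order 9: 1; order 12: 4; order 18: 1; order 36: 1.
Total: 1 + 1 + 4 + 1 + 4 + 1 + 4 + 1 + 1 = 18.

18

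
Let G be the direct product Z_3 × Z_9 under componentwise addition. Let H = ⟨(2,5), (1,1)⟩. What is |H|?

9

|⟨(2,5)⟩| = 9 and |⟨(1,1)⟩| = 9, so |H| is a multiple of lcm(9, 9) = 9 and divides |G| = 27.
Closing under the operation: H = {(0,0), (0,3), (0,6), (1,1), (1,4), (1,7), (2,2), (2,5), (2,8)}, so |H| = 9.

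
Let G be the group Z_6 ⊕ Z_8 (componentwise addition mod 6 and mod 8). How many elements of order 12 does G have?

8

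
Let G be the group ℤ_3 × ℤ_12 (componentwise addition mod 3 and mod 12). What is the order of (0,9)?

The order of (0,9) in Z_3 × Z_12 is lcm(ord(0) in Z_3, ord(9) in Z_12).
ord(0) = 1 and ord(9) = 4, so |⟨(0,9)⟩| = lcm(1, 4) = 4.

4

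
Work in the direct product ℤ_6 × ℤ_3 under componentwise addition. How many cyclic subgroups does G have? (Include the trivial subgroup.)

10

A cyclic subgroup of order d is generated by each of its φ(d) elements of order d, so the cyclic subgroups of order d number (#elements of order d)/φ(d).
Cyclic subgroups by order — order 1: 1; order 2: 1; order 3: 4; order 6: 4.
Total: 10.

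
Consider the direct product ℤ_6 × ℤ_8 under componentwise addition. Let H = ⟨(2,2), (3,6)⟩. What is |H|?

24

|⟨(2,2)⟩| = 12 and |⟨(3,6)⟩| = 4, so |H| is a multiple of lcm(12, 4) = 12 and divides |G| = 48.
Closing under the operation: H = {(0,0), (0,2), (0,4), (0,6), (1,0), (1,2), (1,4), (1,6), (2,0), (2,2), (2,4), (2,6), (3,0), (3,2), (3,4), (3,6), (4,0), (4,2), (4,4), (4,6), (5,0), (5,2), (5,4), (5,6)}, so |H| = 24.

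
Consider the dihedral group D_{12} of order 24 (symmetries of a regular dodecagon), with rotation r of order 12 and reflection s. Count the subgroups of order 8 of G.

|G| = 24 and 8 | 24, so subgroups of order 8 are possible by Lagrange.
The subgroups of order 8 are: {e, r^3, r^6, r^9, rs, r^4s, r^7s, r^10s}; {e, r^3, r^6, r^9, r^2s, r^5s, r^8s, r^11s}; {e, r^3, r^6, r^9, s, r^3s, r^6s, r^9s}.
So G has 3 subgroups of order 8.

3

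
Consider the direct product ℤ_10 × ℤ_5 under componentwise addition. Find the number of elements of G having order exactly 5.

An element (a,b) has order lcm(ord(a), ord(b)); count pairs with lcm equal to 5.
Enumerating gives 24 such elements.

24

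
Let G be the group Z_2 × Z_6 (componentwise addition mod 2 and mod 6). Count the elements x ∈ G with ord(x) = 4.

0

An element (a,b) has order lcm(ord(a), ord(b)); count pairs with lcm equal to 4.
Enumerating gives 0 such elements.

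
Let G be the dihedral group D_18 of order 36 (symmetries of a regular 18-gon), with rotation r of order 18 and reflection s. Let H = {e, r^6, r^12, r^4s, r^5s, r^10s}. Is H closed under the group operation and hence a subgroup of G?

No

Closure fails: r^6 · r^10s = r^16s ∉ H. So H is not a subgroup.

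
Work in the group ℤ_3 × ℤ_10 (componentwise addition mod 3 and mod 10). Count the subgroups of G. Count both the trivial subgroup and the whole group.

|G| = 30, so by Lagrange every subgroup order divides 30. Divisors: 1, 2, 3, 5, 6, 10, 15, 30.
Subgroups by order — order 1: 1; order 2: 1; order 3: 1; order 5: 1; order 6: 1; order 10: 1; order 15: 1; order 30: 1.
Total: 1 + 1 + 1 + 1 + 1 + 1 + 1 + 1 = 8.

8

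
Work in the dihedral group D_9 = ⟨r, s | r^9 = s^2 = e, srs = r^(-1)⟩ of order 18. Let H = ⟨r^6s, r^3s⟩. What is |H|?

|⟨r^6s⟩| = 2 and |⟨r^3s⟩| = 2, so |H| is a multiple of lcm(2, 2) = 2 and divides |G| = 18.
Closing under the operation: H = {e, r^3, r^6, s, r^3s, r^6s}, so |H| = 6.

6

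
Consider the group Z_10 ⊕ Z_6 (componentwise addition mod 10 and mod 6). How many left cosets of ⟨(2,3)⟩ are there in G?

|⟨(2,3)⟩| = 10 and |G| = 60.
By Lagrange, [G : H] = |G|/|H| = 60/10 = 6.

6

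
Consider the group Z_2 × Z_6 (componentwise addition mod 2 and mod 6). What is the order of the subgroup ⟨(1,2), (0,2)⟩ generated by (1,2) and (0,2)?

6

|⟨(1,2)⟩| = 6 and |⟨(0,2)⟩| = 3, so |H| is a multiple of lcm(6, 3) = 6 and divides |G| = 12.
Closing under the operation: H = {(0,0), (0,2), (0,4), (1,0), (1,2), (1,4)}, so |H| = 6.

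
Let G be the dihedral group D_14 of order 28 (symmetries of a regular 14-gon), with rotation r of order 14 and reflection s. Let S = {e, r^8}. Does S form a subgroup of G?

No

r^8 ∈ S but its inverse r^6 ∉ S, so S is not a subgroup.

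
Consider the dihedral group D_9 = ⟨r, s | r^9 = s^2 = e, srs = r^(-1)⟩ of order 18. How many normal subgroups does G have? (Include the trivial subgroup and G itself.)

4

G has 16 subgroups. Checking conjugation-invariance by order — order 1: 1/1 normal; order 2: 0/9 normal; order 3: 1/1 normal; order 6: 0/3 normal; order 9: 1/1 normal; order 18: 1/1 normal.
Total normal subgroups: 4.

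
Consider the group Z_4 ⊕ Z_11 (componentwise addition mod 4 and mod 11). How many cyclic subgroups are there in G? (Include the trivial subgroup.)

6

Group the elements of G by the cyclic subgroup they generate; each cyclic subgroup of order d accounts for φ(d) elements.
Cyclic subgroups by order — order 1: 1; order 2: 1; order 4: 1; order 11: 1; order 22: 1; order 44: 1.
Total: 6.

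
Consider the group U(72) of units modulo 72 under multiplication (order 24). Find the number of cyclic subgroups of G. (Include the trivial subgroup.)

Group the elements of G by the cyclic subgroup they generate; each cyclic subgroup of order d accounts for φ(d) elements.
Cyclic subgroups by order — order 1: 1; order 2: 7; order 3: 1; order 6: 7.
Total: 16.

16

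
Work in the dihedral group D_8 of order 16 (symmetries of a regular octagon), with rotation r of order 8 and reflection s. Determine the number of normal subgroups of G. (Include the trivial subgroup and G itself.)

G has 19 subgroups. Checking conjugation-invariance by order — order 1: 1/1 normal; order 2: 1/9 normal; order 4: 1/5 normal; order 8: 3/3 normal; order 16: 1/1 normal.
Total normal subgroups: 7.

7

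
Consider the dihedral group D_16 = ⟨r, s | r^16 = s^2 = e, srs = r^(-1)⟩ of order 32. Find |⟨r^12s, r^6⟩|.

16

|⟨r^12s⟩| = 2 and |⟨r^6⟩| = 8, so |H| is a multiple of lcm(2, 8) = 8 and divides |G| = 32.
Closing under the operation: H = {e, r^2, r^4, r^6, r^8, r^10, r^12, r^14, s, r^2s, r^4s, r^6s, r^8s, r^10s, r^12s, r^14s}, so |H| = 16.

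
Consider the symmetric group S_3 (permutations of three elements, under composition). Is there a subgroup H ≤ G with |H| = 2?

2 | 6. A subgroup of order 2 is {e, (1 2)}.

Yes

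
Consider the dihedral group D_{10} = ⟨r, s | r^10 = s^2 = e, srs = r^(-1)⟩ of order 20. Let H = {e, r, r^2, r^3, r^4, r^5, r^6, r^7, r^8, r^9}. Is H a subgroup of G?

Yes

|H| = 10 divides |G| = 20, consistent with Lagrange.
H contains the identity, every element's inverse is in H, and H is closed under ·: it is a subgroup.
In fact H = ⟨r^9⟩.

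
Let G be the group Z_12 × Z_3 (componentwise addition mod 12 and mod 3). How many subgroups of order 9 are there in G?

1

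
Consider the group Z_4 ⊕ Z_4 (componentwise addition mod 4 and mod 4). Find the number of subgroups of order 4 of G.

7

|G| = 16 and 4 | 16, so subgroups of order 4 are possible by Lagrange.
The subgroups of order 4 are: {(0,0), (0,1), (0,2), (0,3)}; {(0,0), (0,2), (2,0), (2,2)}; {(0,0), (0,2), (2,1), (2,3)}; {(0,0), (1,0), (2,0), (3,0)}; … (7 in all).
So G has 7 subgroups of order 4.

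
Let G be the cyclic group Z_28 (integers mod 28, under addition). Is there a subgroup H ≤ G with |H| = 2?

2 | 28. A subgroup of order 2 is {0, 14}.

Yes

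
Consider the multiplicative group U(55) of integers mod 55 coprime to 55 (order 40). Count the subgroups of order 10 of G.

|G| = 40 and 10 | 40, so subgroups of order 10 are possible by Lagrange.
The subgroups of order 10 are: {1, 4, 9, 14, 16, 26, 31, 34, 36, 49}; {1, 16, 19, 24, 26, 29, 31, 36, 39, 54}; {1, 6, 16, 21, 26, 31, 36, 41, 46, 51}.
So G has 3 subgroups of order 10.

3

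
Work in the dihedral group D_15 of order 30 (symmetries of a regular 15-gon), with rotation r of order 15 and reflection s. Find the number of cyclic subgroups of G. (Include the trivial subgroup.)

Group the elements of G by the cyclic subgroup they generate; each cyclic subgroup of order d accounts for φ(d) elements.
Cyclic subgroups by order — order 1: 1; order 2: 15; order 3: 1; order 5: 1; order 15: 1.
Total: 19.

19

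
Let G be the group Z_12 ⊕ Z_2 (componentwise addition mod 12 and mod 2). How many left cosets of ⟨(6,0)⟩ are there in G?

12

|⟨(6,0)⟩| = 2 and |G| = 24.
By Lagrange, [G : H] = |G|/|H| = 24/2 = 12.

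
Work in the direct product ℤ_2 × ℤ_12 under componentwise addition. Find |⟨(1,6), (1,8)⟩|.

12

|⟨(1,6)⟩| = 2 and |⟨(1,8)⟩| = 6, so |H| is a multiple of lcm(2, 6) = 6 and divides |G| = 24.
Closing under the operation: H = {(0,0), (0,2), (0,4), (0,6), (0,8), (0,10), (1,0), (1,2), (1,4), (1,6), (1,8), (1,10)}, so |H| = 12.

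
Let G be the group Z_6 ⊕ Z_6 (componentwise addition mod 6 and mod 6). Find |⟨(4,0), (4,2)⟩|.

9

|⟨(4,0)⟩| = 3 and |⟨(4,2)⟩| = 3, so |H| is a multiple of lcm(3, 3) = 3 and divides |G| = 36.
Closing under the operation: H = {(0,0), (0,2), (0,4), (2,0), (2,2), (2,4), (4,0), (4,2), (4,4)}, so |H| = 9.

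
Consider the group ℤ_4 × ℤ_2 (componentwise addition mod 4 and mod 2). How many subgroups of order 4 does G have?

|G| = 8 and 4 | 8, so subgroups of order 4 are possible by Lagrange.
The subgroups of order 4 are: {(0,0), (0,1), (2,0), (2,1)}; {(0,0), (1,0), (2,0), (3,0)}; {(0,0), (1,1), (2,0), (3,1)}.
So G has 3 subgroups of order 4.

3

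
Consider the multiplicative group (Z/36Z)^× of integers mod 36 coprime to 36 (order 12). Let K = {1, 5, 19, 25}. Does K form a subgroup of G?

25 ∈ K but its inverse 13 ∉ K, so K is not a subgroup.

No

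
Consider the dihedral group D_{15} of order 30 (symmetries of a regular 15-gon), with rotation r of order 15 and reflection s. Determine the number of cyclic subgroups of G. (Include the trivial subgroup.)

A cyclic subgroup of order d is generated by each of its φ(d) elements of order d, so the cyclic subgroups of order d number (#elements of order d)/φ(d).
Cyclic subgroups by order — order 1: 1; order 2: 15; order 3: 1; order 5: 1; order 15: 1.
Total: 19.

19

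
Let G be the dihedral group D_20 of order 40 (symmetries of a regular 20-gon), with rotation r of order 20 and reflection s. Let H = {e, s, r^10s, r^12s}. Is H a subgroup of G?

Closure fails: s · r^12s = r^8 ∉ H. So H is not a subgroup.

No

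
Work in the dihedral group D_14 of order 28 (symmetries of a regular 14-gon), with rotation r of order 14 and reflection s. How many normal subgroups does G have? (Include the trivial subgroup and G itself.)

G has 28 subgroups. Checking conjugation-invariance by order — order 1: 1/1 normal; order 2: 1/15 normal; order 4: 0/7 normal; order 7: 1/1 normal; order 14: 3/3 normal; order 28: 1/1 normal.
Total normal subgroups: 7.

7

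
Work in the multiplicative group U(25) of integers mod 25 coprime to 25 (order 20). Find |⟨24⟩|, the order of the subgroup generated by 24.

2

Compute successive powers of 24 mod 25: 24, 1; 24^2 ≡ 1 (mod 25).
So |⟨24⟩| = 2.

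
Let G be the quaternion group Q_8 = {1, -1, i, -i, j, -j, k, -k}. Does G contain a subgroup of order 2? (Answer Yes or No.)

Yes

2 | 8. A subgroup of order 2 is {1, -1}.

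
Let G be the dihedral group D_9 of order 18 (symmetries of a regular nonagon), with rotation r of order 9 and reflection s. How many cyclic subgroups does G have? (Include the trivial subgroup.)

12

Each element a generates a cyclic subgroup ⟨a⟩; distinct elements may generate the same one (a cyclic group of order d has φ(d) generators).
Cyclic subgroups by order — order 1: 1; order 2: 9; order 3: 1; order 9: 1.
Total: 12.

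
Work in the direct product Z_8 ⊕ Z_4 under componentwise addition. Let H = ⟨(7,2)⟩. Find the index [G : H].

4

|⟨(7,2)⟩| = 8 and |G| = 32.
By Lagrange, [G : H] = |G|/|H| = 32/8 = 4.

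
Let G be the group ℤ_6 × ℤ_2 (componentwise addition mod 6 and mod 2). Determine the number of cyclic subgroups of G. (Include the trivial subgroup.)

Each element a generates a cyclic subgroup ⟨a⟩; distinct elements may generate the same one (a cyclic group of order d has φ(d) generators).
Cyclic subgroups by order — order 1: 1; order 2: 3; order 3: 1; order 6: 3.
Total: 8.

8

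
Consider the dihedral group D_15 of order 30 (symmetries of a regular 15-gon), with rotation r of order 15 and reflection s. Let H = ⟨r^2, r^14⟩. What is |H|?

15

|⟨r^2⟩| = 15 and |⟨r^14⟩| = 15, so |H| is a multiple of lcm(15, 15) = 15 and divides |G| = 30.
Closing under the operation: H = {e, r, r^2, r^3, r^4, r^5, r^6, r^7, r^8, r^9, r^10, r^11, r^12, r^13, r^14}, so |H| = 15.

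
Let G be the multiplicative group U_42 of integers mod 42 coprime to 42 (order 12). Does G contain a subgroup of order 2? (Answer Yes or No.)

Yes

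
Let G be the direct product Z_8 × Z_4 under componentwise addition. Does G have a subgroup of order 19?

No

19 does not divide |G| = 32, so by Lagrange no subgroup of order 19 exists.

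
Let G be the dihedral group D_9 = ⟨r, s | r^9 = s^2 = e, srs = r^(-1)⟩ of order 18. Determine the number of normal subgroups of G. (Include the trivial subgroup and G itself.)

4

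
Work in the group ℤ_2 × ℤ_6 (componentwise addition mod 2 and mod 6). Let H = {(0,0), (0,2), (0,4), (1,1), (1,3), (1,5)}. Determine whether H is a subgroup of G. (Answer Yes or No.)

|H| = 6 divides |G| = 12, consistent with Lagrange.
H contains the identity, every element's inverse is in H, and H is closed under +: it is a subgroup.
In fact H = ⟨(1,5)⟩.

Yes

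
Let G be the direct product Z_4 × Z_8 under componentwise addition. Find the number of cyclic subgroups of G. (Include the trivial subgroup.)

Group the elements of G by the cyclic subgroup they generate; each cyclic subgroup of order d accounts for φ(d) elements.
Cyclic subgroups by order — order 1: 1; order 2: 3; order 4: 6; order 8: 4.
Total: 14.

14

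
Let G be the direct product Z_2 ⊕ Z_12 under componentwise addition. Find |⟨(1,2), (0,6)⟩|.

12

|⟨(1,2)⟩| = 6 and |⟨(0,6)⟩| = 2, so |H| is a multiple of lcm(6, 2) = 6 and divides |G| = 24.
Closing under the operation: H = {(0,0), (0,2), (0,4), (0,6), (0,8), (0,10), (1,0), (1,2), (1,4), (1,6), (1,8), (1,10)}, so |H| = 12.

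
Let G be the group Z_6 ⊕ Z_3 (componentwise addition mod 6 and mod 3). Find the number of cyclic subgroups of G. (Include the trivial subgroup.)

Group the elements of G by the cyclic subgroup they generate; each cyclic subgroup of order d accounts for φ(d) elements.
Cyclic subgroups by order — order 1: 1; order 2: 1; order 3: 4; order 6: 4.
Total: 10.

10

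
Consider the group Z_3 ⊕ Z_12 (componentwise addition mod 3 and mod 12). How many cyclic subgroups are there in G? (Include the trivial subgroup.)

Group the elements of G by the cyclic subgroup they generate; each cyclic subgroup of order d accounts for φ(d) elements.
Cyclic subgroups by order — order 1: 1; order 2: 1; order 3: 4; order 4: 1; order 6: 4; order 12: 4.
Total: 15.

15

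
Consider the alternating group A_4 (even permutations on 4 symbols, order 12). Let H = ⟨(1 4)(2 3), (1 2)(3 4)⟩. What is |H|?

|⟨(1 4)(2 3)⟩| = 2 and |⟨(1 2)(3 4)⟩| = 2, so |H| is a multiple of lcm(2, 2) = 2 and divides |G| = 12.
Closing under the operation: H = {e, (1 2)(3 4), (1 3)(2 4), (1 4)(2 3)}, so |H| = 4.

4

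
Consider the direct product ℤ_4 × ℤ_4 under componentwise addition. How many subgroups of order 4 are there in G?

7

|G| = 16 and 4 | 16, so subgroups of order 4 are possible by Lagrange.
The subgroups of order 4 are: {(0,0), (0,1), (0,2), (0,3)}; {(0,0), (0,2), (2,0), (2,2)}; {(0,0), (0,2), (2,1), (2,3)}; {(0,0), (1,0), (2,0), (3,0)}; … (7 in all).
So G has 7 subgroups of order 4.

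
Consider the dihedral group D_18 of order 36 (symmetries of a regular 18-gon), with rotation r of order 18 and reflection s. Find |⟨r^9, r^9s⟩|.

|⟨r^9⟩| = 2 and |⟨r^9s⟩| = 2, so |H| is a multiple of lcm(2, 2) = 2 and divides |G| = 36.
Closing under the operation: H = {e, r^9, s, r^9s}, so |H| = 4.

4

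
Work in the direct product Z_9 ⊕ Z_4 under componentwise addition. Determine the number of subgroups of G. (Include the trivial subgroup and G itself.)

|G| = 36, so by Lagrange every subgroup order divides 36. Divisors: 1, 2, 3, 4, 6, 9, 12, 18, 36.
Subgroups by order — order 1: 1; order 2: 1; order 3: 1; order 4: 1; order 6: 1; order 9: 1; order 12: 1; order 18: 1; order 36: 1.
Total: 1 + 1 + 1 + 1 + 1 + 1 + 1 + 1 + 1 = 9.

9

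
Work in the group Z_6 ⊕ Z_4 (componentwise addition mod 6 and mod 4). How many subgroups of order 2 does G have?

|G| = 24 and 2 | 24, so subgroups of order 2 are possible by Lagrange.
The subgroups of order 2 are: {(0,0), (0,2)}; {(0,0), (3,0)}; {(0,0), (3,2)}.
So G has 3 subgroups of order 2.

3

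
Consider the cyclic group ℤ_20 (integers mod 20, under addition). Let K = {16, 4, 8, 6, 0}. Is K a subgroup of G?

No

6 ∈ K but its inverse 14 ∉ K, so K is not a subgroup.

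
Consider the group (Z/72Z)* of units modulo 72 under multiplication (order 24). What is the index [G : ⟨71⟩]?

12

|⟨71⟩| = 2 and |G| = 24.
By Lagrange, [G : H] = |G|/|H| = 24/2 = 12.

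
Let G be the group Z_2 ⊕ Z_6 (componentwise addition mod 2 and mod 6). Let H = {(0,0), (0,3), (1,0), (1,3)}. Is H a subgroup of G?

|H| = 4 divides |G| = 12, consistent with Lagrange.
H contains the identity, every element's inverse is in H, and H is closed under +: it is a subgroup.

Yes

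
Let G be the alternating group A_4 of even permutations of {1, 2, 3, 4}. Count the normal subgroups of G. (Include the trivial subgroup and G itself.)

3

G has 10 subgroups. Checking conjugation-invariance by order — order 1: 1/1 normal; order 2: 0/3 normal; order 3: 0/4 normal; order 4: 1/1 normal; order 12: 1/1 normal.
Total normal subgroups: 3.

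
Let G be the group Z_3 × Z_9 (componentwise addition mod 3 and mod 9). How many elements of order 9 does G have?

18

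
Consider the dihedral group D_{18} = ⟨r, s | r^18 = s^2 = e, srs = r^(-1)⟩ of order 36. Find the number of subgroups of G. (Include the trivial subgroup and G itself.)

45

|G| = 36, so by Lagrange every subgroup order divides 36. Divisors: 1, 2, 3, 4, 6, 9, 12, 18, 36.
Subgroups by order — order 1: 1; order 2: 19; order 3: 1; order 4: 9; order 6: 7; order 9: 1; order 12: 3; order 18: 3; order 36: 1.
Total: 1 + 19 + 1 + 9 + 7 + 1 + 3 + 3 + 1 = 45.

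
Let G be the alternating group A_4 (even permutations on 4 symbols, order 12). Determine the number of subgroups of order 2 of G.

|G| = 12 and 2 | 12, so subgroups of order 2 are possible by Lagrange.
The subgroups of order 2 are: {e, (1 2)(3 4)}; {e, (1 3)(2 4)}; {e, (1 4)(2 3)}.
So G has 3 subgroups of order 2.

3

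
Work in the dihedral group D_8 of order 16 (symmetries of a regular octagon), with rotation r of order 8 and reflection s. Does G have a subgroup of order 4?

Yes

4 | 16. A subgroup of order 4 is {e, r^2, r^4, r^6}.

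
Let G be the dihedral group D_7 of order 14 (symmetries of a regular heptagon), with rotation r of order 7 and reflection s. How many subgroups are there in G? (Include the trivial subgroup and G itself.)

10

|G| = 14, so by Lagrange every subgroup order divides 14. Divisors: 1, 2, 7, 14.
Subgroups by order — order 1: 1; order 2: 7; order 7: 1; order 14: 1.
Total: 1 + 7 + 1 + 1 = 10.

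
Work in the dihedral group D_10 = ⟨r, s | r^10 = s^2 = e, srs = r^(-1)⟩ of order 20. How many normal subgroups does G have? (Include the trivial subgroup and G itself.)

7

G has 22 subgroups. Checking conjugation-invariance by order — order 1: 1/1 normal; order 2: 1/11 normal; order 4: 0/5 normal; order 5: 1/1 normal; order 10: 3/3 normal; order 20: 1/1 normal.
Total normal subgroups: 7.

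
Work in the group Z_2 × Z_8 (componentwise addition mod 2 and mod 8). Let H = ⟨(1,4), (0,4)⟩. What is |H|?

|⟨(1,4)⟩| = 2 and |⟨(0,4)⟩| = 2, so |H| is a multiple of lcm(2, 2) = 2 and divides |G| = 16.
Closing under the operation: H = {(0,0), (0,4), (1,0), (1,4)}, so |H| = 4.

4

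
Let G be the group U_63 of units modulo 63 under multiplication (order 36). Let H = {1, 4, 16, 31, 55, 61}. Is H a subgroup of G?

|H| = 6 divides |G| = 36, consistent with Lagrange.
H contains the identity, every element's inverse is in H, and H is closed under ·: it is a subgroup.
In fact H = ⟨61⟩.

Yes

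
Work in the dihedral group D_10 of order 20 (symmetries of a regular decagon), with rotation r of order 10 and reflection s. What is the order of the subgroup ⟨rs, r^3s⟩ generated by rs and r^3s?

10

|⟨rs⟩| = 2 and |⟨r^3s⟩| = 2, so |H| is a multiple of lcm(2, 2) = 2 and divides |G| = 20.
Closing under the operation: H = {e, r^2, r^4, r^6, r^8, rs, r^3s, r^5s, r^7s, r^9s}, so |H| = 10.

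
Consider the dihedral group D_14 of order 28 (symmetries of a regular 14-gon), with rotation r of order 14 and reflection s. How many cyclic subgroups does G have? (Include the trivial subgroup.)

18

A cyclic subgroup of order d is generated by each of its φ(d) elements of order d, so the cyclic subgroups of order d number (#elements of order d)/φ(d).
Cyclic subgroups by order — order 1: 1; order 2: 15; order 7: 1; order 14: 1.
Total: 18.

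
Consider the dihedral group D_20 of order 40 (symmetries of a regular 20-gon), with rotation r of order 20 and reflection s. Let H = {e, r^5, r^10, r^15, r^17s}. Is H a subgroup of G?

Closure fails: r^15 · r^17s = r^12s ∉ H. So H is not a subgroup.

No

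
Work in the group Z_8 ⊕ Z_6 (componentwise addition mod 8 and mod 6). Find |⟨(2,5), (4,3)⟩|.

|⟨(2,5)⟩| = 12 and |⟨(4,3)⟩| = 2, so |H| is a multiple of lcm(12, 2) = 12 and divides |G| = 48.
Closing under the operation: H = {(0,0), (0,1), (0,2), (0,3), (0,4), (0,5), (2,0), (2,1), (2,2), (2,3), (2,4), (2,5), (4,0), (4,1), (4,2), (4,3), (4,4), (4,5), (6,0), (6,1), (6,2), (6,3), (6,4), (6,5)}, so |H| = 24.

24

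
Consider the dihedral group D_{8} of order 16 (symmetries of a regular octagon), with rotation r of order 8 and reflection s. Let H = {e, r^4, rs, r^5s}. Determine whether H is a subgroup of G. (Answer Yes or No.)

Yes

|H| = 4 divides |G| = 16, consistent with Lagrange.
H contains the identity, every element's inverse is in H, and H is closed under ·: it is a subgroup.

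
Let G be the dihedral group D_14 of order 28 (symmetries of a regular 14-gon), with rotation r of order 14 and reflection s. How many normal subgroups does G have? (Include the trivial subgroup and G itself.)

G has 28 subgroups. Checking conjugation-invariance by order — order 1: 1/1 normal; order 2: 1/15 normal; order 4: 0/7 normal; order 7: 1/1 normal; order 14: 3/3 normal; order 28: 1/1 normal.
Total normal subgroups: 7.

7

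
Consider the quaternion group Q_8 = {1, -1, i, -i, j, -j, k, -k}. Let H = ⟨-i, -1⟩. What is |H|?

|⟨-i⟩| = 4 and |⟨-1⟩| = 2, so |H| is a multiple of lcm(4, 2) = 4 and divides |G| = 8.
Closing under the operation: H = {1, -1, i, -i}, so |H| = 4.

4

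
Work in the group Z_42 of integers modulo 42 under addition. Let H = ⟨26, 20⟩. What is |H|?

21

|⟨26⟩| = 21 and |⟨20⟩| = 21, so |H| is a multiple of lcm(21, 21) = 21 and divides |G| = 42.
Closing under the operation: H = {0, 2, 4, 6, 8, 10, 12, 14, 16, 18, 20, 22, 24, 26, 28, 30, 32, 34, 36, 38, 40}, so |H| = 21.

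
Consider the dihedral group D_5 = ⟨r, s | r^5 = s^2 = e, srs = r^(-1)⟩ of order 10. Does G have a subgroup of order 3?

3 does not divide |G| = 10, so by Lagrange no subgroup of order 3 exists.

No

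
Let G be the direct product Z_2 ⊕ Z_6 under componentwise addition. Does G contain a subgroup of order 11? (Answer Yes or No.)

11 does not divide |G| = 12, so by Lagrange no subgroup of order 11 exists.

No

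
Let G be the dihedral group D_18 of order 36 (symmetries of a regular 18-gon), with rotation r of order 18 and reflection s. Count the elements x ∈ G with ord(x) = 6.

2

The elements of order 6 are: r^3, r^15.
That's 2.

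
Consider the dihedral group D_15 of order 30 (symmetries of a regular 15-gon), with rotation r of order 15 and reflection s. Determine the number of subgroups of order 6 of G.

5

|G| = 30 and 6 | 30, so subgroups of order 6 are possible by Lagrange.
The subgroups of order 6 are: {e, r^5, r^10, s, r^5s, r^10s}; {e, r^5, r^10, rs, r^6s, r^11s}; {e, r^5, r^10, r^2s, r^7s, r^12s}; {e, r^5, r^10, r^3s, r^8s, r^13s}; … (5 in all).
So G has 5 subgroups of order 6.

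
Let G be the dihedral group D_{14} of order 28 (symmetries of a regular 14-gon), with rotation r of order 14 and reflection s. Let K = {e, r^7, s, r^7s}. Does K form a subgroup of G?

Yes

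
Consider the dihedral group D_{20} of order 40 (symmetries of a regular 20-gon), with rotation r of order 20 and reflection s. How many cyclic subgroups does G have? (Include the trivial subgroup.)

A cyclic subgroup of order d is generated by each of its φ(d) elements of order d, so the cyclic subgroups of order d number (#elements of order d)/φ(d).
Cyclic subgroups by order — order 1: 1; order 2: 21; order 4: 1; order 5: 1; order 10: 1; order 20: 1.
Total: 26.

26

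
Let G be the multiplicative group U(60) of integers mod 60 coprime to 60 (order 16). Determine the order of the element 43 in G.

Compute successive powers of 43 mod 60: 43, 49, 7, 1; 43^4 ≡ 1 (mod 60).
So |⟨43⟩| = 4.

4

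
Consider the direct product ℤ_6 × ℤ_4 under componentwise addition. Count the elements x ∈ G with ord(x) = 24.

An element (a,b) has order lcm(ord(a), ord(b)); count pairs with lcm equal to 24.
Enumerating gives 0 such elements.

0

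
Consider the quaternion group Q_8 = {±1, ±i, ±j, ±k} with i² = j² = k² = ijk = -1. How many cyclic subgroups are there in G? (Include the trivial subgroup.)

Group the elements of G by the cyclic subgroup they generate; each cyclic subgroup of order d accounts for φ(d) elements.
Cyclic subgroups by order — order 1: 1; order 2: 1; order 4: 3.
Total: 5.

5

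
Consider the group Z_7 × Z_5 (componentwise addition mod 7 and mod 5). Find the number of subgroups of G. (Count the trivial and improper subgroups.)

4

|G| = 35, so by Lagrange every subgroup order divides 35. Divisors: 1, 5, 7, 35.
Subgroups by order — order 1: 1; order 5: 1; order 7: 1; order 35: 1.
Total: 1 + 1 + 1 + 1 = 4.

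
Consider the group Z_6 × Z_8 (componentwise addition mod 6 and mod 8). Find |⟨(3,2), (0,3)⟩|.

|⟨(3,2)⟩| = 4 and |⟨(0,3)⟩| = 8, so |H| is a multiple of lcm(4, 8) = 8 and divides |G| = 48.
Closing under the operation: H = {(0,0), (0,1), (0,2), (0,3), (0,4), (0,5), (0,6), (0,7), (3,0), (3,1), (3,2), (3,3), (3,4), (3,5), (3,6), (3,7)}, so |H| = 16.

16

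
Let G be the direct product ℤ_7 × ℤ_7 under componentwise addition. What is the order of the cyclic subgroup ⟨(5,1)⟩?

7

The order of (5,1) in Z_7 × Z_7 is lcm(ord(5) in Z_7, ord(1) in Z_7).
ord(5) = 7 and ord(1) = 7, so |⟨(5,1)⟩| = lcm(7, 7) = 7.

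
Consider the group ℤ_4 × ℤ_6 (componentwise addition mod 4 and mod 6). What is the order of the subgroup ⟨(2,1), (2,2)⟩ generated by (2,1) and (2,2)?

12

|⟨(2,1)⟩| = 6 and |⟨(2,2)⟩| = 6, so |H| is a multiple of lcm(6, 6) = 6 and divides |G| = 24.
Closing under the operation: H = {(0,0), (0,1), (0,2), (0,3), (0,4), (0,5), (2,0), (2,1), (2,2), (2,3), (2,4), (2,5)}, so |H| = 12.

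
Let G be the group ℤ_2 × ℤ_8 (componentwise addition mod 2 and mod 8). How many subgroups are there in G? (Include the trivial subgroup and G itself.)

11

|G| = 16, so by Lagrange every subgroup order divides 16. Divisors: 1, 2, 4, 8, 16.
Subgroups by order — order 1: 1; order 2: 3; order 4: 3; order 8: 3; order 16: 1.
Total: 1 + 3 + 3 + 3 + 1 = 11.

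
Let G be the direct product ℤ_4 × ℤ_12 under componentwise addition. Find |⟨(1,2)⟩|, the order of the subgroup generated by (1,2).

12

The order of (1,2) in Z_4 × Z_12 is lcm(ord(1) in Z_4, ord(2) in Z_12).
ord(1) = 4 and ord(2) = 6, so |⟨(1,2)⟩| = lcm(4, 6) = 12.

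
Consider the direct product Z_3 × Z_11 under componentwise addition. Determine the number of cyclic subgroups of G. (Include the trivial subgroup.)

4

Group the elements of G by the cyclic subgroup they generate; each cyclic subgroup of order d accounts for φ(d) elements.
Cyclic subgroups by order — order 1: 1; order 3: 1; order 11: 1; order 33: 1.
Total: 4.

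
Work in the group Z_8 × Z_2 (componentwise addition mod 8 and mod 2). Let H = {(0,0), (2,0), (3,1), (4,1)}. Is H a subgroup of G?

(3,1) ∈ H but its inverse (5,1) ∉ H, so H is not a subgroup.

No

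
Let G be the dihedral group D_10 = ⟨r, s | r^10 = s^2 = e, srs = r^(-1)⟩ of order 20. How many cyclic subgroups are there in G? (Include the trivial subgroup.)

14

Each element a generates a cyclic subgroup ⟨a⟩; distinct elements may generate the same one (a cyclic group of order d has φ(d) generators).
Cyclic subgroups by order — order 1: 1; order 2: 11; order 5: 1; order 10: 1.
Total: 14.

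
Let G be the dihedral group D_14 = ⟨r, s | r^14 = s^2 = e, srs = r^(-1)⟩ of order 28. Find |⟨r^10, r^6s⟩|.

14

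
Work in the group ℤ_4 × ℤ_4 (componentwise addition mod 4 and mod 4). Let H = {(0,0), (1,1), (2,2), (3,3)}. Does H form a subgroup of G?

|H| = 4 divides |G| = 16, consistent with Lagrange.
H contains the identity, every element's inverse is in H, and H is closed under +: it is a subgroup.
In fact H = ⟨(1,1)⟩.

Yes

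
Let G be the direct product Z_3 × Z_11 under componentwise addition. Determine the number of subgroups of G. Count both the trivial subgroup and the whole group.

|G| = 33, so by Lagrange every subgroup order divides 33. Divisors: 1, 3, 11, 33.
Subgroups by order — order 1: 1; order 3: 1; order 11: 1; order 33: 1.
Total: 1 + 1 + 1 + 1 = 4.

4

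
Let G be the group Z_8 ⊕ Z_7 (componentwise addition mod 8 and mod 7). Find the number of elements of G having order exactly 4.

2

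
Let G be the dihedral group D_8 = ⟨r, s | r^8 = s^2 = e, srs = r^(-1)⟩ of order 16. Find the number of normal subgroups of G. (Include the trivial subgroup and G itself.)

G has 19 subgroups. Checking conjugation-invariance by order — order 1: 1/1 normal; order 2: 1/9 normal; order 4: 1/5 normal; order 8: 3/3 normal; order 16: 1/1 normal.
Total normal subgroups: 7.

7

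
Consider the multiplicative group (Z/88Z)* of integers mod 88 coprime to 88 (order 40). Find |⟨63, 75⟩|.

20

|⟨63⟩| = 10 and |⟨75⟩| = 10, so |H| is a multiple of lcm(10, 10) = 10 and divides |G| = 40.
Closing under the operation: H = {1, 3, 7, 9, 13, 21, 25, 27, 29, 39, 49, 59, 61, 63, 67, 75, 79, 81, 85, 87}, so |H| = 20.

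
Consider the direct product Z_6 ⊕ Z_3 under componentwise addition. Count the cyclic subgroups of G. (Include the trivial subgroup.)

Each element a generates a cyclic subgroup ⟨a⟩; distinct elements may generate the same one (a cyclic group of order d has φ(d) generators).
Cyclic subgroups by order — order 1: 1; order 2: 1; order 3: 4; order 6: 4.
Total: 10.

10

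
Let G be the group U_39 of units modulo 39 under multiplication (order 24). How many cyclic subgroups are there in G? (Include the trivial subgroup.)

Each element a generates a cyclic subgroup ⟨a⟩; distinct elements may generate the same one (a cyclic group of order d has φ(d) generators).
Cyclic subgroups by order — order 1: 1; order 2: 3; order 3: 1; order 4: 2; order 6: 3; order 12: 2.
Total: 12.

12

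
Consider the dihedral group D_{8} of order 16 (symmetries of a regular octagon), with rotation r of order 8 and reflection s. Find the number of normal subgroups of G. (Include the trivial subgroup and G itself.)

7

G has 19 subgroups. Checking conjugation-invariance by order — order 1: 1/1 normal; order 2: 1/9 normal; order 4: 1/5 normal; order 8: 3/3 normal; order 16: 1/1 normal.
Total normal subgroups: 7.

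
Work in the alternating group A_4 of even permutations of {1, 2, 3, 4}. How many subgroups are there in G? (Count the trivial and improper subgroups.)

|G| = 12, so by Lagrange every subgroup order divides 12. Divisors: 1, 2, 3, 4, 6, 12.
Subgroups by order — order 1: 1; order 2: 3; order 3: 4; order 4: 1; order 6: 0; order 12: 1.
Total: 1 + 3 + 4 + 1 + 0 + 1 = 10.

10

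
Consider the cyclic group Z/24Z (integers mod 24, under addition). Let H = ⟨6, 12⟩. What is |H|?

4

|⟨6⟩| = 4 and |⟨12⟩| = 2, so |H| is a multiple of lcm(4, 2) = 4 and divides |G| = 24.
Closing under the operation: H = {0, 6, 12, 18}, so |H| = 4.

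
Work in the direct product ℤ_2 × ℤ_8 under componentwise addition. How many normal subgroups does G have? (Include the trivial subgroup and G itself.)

G is abelian, so every subgroup is normal.
G has 11 subgroups in total, hence 11 normal subgroups.

11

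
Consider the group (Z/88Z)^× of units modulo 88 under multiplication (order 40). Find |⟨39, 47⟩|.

|⟨39⟩| = 10 and |⟨47⟩| = 10, so |H| is a multiple of lcm(10, 10) = 10 and divides |G| = 40.
Closing under the operation: H = {1, 7, 9, 15, 17, 23, 25, 31, 39, 41, 47, 49, 57, 63, 65, 71, 73, 79, 81, 87}, so |H| = 20.

20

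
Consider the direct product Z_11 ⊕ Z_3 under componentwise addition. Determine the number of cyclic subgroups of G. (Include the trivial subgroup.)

4

Group the elements of G by the cyclic subgroup they generate; each cyclic subgroup of order d accounts for φ(d) elements.
Cyclic subgroups by order — order 1: 1; order 3: 1; order 11: 1; order 33: 1.
Total: 4.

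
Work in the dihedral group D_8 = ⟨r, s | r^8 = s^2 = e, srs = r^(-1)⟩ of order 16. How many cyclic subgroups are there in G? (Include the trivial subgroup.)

12

A cyclic subgroup of order d is generated by each of its φ(d) elements of order d, so the cyclic subgroups of order d number (#elements of order d)/φ(d).
Cyclic subgroups by order — order 1: 1; order 2: 9; order 4: 1; order 8: 1.
Total: 12.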